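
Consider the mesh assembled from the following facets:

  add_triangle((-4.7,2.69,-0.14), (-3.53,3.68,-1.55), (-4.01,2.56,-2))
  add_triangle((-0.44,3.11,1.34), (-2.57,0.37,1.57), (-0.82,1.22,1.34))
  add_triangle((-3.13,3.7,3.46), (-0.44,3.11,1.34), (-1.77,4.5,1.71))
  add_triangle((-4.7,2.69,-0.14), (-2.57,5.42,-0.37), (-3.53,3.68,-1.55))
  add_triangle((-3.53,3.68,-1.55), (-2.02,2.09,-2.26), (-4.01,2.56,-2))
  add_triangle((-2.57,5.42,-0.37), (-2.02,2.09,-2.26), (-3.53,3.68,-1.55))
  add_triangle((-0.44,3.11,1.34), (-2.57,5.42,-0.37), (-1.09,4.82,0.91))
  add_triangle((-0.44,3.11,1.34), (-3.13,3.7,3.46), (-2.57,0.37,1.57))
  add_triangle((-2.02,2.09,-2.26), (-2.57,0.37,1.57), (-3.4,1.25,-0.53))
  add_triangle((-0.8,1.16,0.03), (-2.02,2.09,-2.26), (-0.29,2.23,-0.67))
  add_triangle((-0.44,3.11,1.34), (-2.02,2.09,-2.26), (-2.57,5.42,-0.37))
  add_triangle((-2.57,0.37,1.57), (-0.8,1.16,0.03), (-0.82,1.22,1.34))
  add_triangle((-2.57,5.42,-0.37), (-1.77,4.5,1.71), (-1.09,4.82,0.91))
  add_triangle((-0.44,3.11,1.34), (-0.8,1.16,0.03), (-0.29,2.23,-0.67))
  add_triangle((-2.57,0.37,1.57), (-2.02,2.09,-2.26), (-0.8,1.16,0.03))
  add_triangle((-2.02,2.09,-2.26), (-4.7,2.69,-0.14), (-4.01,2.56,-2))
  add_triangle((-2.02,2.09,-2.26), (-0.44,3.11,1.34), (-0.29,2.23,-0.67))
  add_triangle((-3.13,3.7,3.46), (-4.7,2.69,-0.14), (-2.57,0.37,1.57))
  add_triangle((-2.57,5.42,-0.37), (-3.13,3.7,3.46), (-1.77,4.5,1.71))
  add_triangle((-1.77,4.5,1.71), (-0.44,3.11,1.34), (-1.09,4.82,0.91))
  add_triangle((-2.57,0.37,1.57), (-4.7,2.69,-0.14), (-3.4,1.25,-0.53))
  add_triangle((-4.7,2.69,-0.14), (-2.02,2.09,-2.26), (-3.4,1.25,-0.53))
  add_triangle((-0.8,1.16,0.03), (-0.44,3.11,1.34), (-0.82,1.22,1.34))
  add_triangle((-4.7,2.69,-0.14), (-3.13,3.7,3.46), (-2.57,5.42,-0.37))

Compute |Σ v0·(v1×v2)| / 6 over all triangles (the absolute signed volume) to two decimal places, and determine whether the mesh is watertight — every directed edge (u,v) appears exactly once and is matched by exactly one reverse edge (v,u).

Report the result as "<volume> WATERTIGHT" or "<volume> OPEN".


Per-triangle v0·(v1×v2)/6:
  t1: +2.1450
  t2: +0.5894
  t3: +1.4053
  t4: +4.0881
  t5: +1.3067
  t6: +2.2069
  t7: -0.5183
  t8: -0.5291
  t9: -0.8709
  t10: -0.6397
  t11: +0.5361
  t12: -0.5920
  t13: +1.7713
  t14: -0.5437
  t15: -1.2102
  t16: -0.9192
  t17: +1.4994
  t18: +5.5259
  t19: +3.7265
  t20: +0.6370
  t21: +1.2674
  t22: +1.5129
  t23: -0.4261
  t24: +11.4305
Σ = +33.3991 → |volume| = 33.40

Directed edges: 72 total, each appears once with its reverse present → watertight.

33.40 WATERTIGHT


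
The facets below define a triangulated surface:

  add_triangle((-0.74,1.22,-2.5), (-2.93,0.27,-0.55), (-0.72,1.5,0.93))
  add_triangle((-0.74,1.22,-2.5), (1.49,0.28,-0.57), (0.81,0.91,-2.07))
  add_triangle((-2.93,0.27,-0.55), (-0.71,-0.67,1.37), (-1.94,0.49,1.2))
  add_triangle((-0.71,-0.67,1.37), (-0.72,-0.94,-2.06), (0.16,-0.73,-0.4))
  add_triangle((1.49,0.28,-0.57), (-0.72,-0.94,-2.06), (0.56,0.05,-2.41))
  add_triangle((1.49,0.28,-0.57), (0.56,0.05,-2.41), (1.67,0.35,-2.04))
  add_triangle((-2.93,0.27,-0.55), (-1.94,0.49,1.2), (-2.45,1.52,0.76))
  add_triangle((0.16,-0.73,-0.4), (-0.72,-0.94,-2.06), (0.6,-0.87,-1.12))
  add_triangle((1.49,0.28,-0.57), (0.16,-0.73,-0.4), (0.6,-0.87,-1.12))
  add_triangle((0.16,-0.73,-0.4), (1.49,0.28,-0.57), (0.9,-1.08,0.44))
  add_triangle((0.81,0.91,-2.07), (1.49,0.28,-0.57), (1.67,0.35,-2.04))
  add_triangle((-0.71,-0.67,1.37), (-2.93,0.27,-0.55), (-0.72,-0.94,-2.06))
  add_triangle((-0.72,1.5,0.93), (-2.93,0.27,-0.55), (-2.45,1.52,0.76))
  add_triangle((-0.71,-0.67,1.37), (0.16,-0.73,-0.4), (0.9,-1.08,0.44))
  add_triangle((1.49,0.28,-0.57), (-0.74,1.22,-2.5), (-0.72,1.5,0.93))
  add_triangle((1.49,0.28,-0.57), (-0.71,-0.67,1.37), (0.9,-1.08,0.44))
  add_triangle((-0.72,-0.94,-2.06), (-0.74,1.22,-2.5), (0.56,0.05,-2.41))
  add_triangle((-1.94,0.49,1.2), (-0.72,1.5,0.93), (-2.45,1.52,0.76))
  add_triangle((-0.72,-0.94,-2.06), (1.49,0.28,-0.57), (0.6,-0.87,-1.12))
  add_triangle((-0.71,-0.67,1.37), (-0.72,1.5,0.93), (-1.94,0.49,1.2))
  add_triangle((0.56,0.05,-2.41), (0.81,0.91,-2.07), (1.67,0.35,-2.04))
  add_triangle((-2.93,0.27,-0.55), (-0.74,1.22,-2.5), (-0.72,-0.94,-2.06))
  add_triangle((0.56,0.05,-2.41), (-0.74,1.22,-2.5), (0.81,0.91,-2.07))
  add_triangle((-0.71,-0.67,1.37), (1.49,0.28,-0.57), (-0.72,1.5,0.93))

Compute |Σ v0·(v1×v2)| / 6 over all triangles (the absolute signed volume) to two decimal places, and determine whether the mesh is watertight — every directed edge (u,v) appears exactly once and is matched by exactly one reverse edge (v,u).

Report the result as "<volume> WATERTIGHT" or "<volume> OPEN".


Per-triangle v0·(v1×v2)/6:
  t1: +2.2521
  t2: +0.0703
  t3: +0.7902
  t4: +0.3568
  t5: +0.4068
  t6: +0.0389
  t7: +0.8032
  t8: +0.1494
  t9: +0.0854
  t10: +0.2531
  t11: +0.2479
  t12: +1.4300
  t13: +0.1809
  t14: +0.2477
  t15: +1.3511
  t16: +0.2362
  t17: +1.0838
  t18: +0.4632
  t19: +0.3920
  t20: +0.5298
  t21: +0.3759
  t22: +2.2430
  t23: +0.6144
  t24: +0.5333
Σ = +15.1354 → |volume| = 15.14

Directed edges: 72 total, each appears once with its reverse present → watertight.

15.14 WATERTIGHT


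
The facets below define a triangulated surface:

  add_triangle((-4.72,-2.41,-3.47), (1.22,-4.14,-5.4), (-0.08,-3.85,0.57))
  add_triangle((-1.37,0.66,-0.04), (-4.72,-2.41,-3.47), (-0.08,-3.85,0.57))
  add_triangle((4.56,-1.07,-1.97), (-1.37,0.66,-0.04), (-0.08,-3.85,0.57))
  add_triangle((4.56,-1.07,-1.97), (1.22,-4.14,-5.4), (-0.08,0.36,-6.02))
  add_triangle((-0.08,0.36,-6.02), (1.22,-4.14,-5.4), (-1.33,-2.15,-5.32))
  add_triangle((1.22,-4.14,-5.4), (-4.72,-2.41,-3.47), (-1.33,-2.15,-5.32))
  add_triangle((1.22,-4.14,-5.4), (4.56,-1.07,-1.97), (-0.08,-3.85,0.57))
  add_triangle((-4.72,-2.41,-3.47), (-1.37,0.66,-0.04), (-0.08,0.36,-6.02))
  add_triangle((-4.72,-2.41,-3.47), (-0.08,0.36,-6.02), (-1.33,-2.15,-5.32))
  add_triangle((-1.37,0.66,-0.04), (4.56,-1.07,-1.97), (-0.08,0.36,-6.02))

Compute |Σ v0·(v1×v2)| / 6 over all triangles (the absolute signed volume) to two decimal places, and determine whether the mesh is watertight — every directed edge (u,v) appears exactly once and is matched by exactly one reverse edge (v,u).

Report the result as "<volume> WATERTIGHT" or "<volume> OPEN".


92.13 WATERTIGHT

Per-triangle v0·(v1×v2)/6:
  t1: +21.2250
  t2: +3.5707
  t3: -1.7201
  t4: +18.9965
  t5: +8.8378
  t6: +8.9833
  t7: +15.8959
  t8: +6.6804
  t9: +8.2670
  t10: +1.3939
Σ = +92.1304 → |volume| = 92.13

Directed edges: 30 total, each appears once with its reverse present → watertight.


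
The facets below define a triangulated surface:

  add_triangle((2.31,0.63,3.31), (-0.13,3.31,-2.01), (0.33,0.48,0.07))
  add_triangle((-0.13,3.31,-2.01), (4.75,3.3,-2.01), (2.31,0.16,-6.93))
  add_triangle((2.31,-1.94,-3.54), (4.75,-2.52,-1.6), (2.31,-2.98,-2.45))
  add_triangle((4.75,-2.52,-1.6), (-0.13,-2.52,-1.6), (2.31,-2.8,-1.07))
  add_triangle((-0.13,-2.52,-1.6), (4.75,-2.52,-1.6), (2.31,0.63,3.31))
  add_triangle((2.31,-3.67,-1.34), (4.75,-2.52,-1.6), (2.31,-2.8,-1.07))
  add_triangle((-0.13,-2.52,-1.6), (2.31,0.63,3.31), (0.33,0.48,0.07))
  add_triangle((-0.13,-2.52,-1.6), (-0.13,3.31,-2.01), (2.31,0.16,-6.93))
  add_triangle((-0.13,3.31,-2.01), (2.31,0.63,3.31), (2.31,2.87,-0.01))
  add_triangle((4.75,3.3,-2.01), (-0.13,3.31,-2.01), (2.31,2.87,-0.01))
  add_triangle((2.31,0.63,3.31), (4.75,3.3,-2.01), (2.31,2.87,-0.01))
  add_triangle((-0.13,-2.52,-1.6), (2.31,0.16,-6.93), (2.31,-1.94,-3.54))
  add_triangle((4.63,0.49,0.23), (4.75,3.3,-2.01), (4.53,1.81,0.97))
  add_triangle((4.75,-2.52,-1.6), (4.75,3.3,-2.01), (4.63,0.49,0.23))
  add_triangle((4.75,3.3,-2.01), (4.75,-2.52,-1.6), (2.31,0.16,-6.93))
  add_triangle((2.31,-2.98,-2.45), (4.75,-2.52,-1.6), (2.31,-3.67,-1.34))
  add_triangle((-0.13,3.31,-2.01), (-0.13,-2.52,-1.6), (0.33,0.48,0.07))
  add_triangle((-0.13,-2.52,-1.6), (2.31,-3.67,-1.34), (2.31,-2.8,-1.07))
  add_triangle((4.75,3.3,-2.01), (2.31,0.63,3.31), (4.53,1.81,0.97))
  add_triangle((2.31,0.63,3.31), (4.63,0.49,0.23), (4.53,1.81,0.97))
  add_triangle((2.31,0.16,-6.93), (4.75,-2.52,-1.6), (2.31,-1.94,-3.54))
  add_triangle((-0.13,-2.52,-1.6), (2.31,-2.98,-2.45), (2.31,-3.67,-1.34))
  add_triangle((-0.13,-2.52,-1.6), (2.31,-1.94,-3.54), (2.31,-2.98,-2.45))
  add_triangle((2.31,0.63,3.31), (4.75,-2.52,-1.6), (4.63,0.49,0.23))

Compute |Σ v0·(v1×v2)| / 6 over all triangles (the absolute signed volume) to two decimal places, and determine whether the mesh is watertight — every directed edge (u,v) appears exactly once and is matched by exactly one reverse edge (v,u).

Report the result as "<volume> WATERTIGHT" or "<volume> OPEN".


Per-triangle v0·(v1×v2)/6:
  t1: -0.2450
  t2: +18.3857
  t3: +2.8905
  t4: -1.4507
  t5: +5.9643
  t6: +0.1355
  t7: -0.5976
  t8: +4.8630
  t9: +2.7034
  t10: +4.6727
  t11: +5.0409
  t12: +4.8861
  t13: +3.9142
  t14: +9.2018
  t15: +27.8951
  t16: +2.4550
  t17: -0.5568
  t18: -0.2778
  t19: +2.3107
  t20: +3.0591
  t21: +6.5091
  t22: +1.6103
  t23: +1.8237
  t24: +6.9068
Σ = +112.1003 → |volume| = 112.10

Directed edges: 72 total, each appears once with its reverse present → watertight.

112.10 WATERTIGHT


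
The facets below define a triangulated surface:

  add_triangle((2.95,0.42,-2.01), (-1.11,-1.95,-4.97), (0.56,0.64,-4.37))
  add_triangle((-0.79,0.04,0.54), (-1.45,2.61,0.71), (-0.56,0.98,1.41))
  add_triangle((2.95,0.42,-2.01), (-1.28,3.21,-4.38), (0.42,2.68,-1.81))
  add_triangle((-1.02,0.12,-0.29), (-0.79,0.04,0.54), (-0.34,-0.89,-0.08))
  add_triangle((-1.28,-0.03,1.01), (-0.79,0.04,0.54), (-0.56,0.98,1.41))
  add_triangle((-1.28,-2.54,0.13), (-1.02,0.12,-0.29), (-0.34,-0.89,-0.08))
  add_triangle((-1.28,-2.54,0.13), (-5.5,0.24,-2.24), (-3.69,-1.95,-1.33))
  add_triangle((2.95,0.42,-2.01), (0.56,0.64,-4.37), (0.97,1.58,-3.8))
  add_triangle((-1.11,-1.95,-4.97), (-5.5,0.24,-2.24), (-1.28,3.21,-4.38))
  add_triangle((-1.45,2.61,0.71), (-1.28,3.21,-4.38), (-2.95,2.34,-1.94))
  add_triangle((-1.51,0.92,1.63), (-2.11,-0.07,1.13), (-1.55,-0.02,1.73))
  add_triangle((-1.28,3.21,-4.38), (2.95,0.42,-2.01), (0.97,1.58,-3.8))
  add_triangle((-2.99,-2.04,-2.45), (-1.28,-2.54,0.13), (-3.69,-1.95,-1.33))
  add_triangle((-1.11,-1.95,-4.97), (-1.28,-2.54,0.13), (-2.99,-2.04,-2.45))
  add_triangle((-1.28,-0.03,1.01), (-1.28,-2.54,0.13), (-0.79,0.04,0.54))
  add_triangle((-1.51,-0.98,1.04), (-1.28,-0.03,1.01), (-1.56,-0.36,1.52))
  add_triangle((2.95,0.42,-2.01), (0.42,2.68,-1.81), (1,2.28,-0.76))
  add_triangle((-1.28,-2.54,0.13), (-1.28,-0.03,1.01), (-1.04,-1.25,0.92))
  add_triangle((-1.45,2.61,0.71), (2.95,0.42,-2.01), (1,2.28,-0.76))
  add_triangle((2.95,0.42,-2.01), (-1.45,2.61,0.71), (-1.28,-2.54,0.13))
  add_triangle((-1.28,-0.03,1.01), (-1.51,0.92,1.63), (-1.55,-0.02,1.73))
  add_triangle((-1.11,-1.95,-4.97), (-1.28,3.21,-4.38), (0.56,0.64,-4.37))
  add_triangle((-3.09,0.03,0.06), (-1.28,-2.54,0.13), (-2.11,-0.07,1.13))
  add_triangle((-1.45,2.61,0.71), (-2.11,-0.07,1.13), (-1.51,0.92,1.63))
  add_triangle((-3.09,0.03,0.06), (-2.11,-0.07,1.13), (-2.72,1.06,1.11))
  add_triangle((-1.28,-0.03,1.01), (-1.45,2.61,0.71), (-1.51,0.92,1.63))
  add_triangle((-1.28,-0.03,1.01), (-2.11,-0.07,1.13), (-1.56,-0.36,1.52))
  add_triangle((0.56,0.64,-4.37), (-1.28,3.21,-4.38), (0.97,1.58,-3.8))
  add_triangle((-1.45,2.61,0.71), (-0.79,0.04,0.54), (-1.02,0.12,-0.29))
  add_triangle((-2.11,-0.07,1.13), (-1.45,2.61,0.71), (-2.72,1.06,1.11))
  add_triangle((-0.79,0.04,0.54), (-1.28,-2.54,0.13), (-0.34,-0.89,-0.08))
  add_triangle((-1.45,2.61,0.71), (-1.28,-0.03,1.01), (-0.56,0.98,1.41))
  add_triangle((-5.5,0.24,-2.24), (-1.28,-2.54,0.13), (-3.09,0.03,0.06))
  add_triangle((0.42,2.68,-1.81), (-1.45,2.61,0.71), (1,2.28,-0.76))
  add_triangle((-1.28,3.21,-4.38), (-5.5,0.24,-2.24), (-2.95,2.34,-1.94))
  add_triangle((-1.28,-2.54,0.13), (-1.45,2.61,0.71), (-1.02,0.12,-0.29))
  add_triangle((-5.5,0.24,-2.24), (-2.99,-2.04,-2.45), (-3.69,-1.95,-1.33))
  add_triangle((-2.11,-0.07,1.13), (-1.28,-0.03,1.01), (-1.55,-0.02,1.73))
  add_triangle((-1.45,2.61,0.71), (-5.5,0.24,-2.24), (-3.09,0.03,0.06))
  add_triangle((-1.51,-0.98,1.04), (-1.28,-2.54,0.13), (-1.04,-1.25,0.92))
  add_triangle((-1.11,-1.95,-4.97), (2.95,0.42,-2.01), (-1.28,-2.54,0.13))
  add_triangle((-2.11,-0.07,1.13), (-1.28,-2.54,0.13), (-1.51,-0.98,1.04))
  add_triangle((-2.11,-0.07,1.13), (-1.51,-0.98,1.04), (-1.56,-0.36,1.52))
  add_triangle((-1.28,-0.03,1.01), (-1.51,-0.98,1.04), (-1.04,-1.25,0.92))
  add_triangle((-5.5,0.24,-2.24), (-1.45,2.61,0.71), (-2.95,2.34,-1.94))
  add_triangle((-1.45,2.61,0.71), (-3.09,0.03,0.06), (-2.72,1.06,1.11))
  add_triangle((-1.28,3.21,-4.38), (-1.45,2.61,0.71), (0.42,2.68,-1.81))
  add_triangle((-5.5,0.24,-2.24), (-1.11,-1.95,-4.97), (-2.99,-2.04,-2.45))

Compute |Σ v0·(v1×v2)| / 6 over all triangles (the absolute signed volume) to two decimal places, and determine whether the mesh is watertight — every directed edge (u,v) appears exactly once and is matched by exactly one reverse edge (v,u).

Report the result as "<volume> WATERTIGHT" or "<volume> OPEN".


95.03 WATERTIGHT

Per-triangle v0·(v1×v2)/6:
  t1: +5.0914
  t2: -0.3783
  t3: +4.2246
  t4: -0.1207
  t5: -0.0297
  t6: +0.0705
  t7: +0.8491
  t8: +1.9628
  t9: +20.1314
  t10: +4.3346
  t11: +0.2979
  t12: +1.5121
  t13: +1.7401
  t14: +4.0731
  t15: -0.0556
  t16: -0.0687
  t17: +1.5002
  t18: -0.2833
  t19: -0.1832
  t20: -1.3499
  t21: -0.1018
  t22: +6.8592
  t23: +1.4266
  t24: +0.7904
  t25: +0.6290
  t26: -0.3358
  t27: +0.0382
  t28: +2.2762
  t29: -0.3272
  t30: +0.2972
  t31: -0.0182
  t32: +0.6381
  t33: +3.0748
  t34: +1.3574
  t35: +5.6862
  t36: +0.7181
  t37: +2.7284
  t38: -0.0004
  t39: +3.2030
  t40: +0.1964
  t41: +5.9843
  t42: +0.3848
  t43: +0.1988
  t44: +0.0596
  t45: +4.3603
  t46: +1.0504
  t47: +3.8062
  t48: +6.7315
Σ = +95.0301 → |volume| = 95.03

Directed edges: 144 total, each appears once with its reverse present → watertight.


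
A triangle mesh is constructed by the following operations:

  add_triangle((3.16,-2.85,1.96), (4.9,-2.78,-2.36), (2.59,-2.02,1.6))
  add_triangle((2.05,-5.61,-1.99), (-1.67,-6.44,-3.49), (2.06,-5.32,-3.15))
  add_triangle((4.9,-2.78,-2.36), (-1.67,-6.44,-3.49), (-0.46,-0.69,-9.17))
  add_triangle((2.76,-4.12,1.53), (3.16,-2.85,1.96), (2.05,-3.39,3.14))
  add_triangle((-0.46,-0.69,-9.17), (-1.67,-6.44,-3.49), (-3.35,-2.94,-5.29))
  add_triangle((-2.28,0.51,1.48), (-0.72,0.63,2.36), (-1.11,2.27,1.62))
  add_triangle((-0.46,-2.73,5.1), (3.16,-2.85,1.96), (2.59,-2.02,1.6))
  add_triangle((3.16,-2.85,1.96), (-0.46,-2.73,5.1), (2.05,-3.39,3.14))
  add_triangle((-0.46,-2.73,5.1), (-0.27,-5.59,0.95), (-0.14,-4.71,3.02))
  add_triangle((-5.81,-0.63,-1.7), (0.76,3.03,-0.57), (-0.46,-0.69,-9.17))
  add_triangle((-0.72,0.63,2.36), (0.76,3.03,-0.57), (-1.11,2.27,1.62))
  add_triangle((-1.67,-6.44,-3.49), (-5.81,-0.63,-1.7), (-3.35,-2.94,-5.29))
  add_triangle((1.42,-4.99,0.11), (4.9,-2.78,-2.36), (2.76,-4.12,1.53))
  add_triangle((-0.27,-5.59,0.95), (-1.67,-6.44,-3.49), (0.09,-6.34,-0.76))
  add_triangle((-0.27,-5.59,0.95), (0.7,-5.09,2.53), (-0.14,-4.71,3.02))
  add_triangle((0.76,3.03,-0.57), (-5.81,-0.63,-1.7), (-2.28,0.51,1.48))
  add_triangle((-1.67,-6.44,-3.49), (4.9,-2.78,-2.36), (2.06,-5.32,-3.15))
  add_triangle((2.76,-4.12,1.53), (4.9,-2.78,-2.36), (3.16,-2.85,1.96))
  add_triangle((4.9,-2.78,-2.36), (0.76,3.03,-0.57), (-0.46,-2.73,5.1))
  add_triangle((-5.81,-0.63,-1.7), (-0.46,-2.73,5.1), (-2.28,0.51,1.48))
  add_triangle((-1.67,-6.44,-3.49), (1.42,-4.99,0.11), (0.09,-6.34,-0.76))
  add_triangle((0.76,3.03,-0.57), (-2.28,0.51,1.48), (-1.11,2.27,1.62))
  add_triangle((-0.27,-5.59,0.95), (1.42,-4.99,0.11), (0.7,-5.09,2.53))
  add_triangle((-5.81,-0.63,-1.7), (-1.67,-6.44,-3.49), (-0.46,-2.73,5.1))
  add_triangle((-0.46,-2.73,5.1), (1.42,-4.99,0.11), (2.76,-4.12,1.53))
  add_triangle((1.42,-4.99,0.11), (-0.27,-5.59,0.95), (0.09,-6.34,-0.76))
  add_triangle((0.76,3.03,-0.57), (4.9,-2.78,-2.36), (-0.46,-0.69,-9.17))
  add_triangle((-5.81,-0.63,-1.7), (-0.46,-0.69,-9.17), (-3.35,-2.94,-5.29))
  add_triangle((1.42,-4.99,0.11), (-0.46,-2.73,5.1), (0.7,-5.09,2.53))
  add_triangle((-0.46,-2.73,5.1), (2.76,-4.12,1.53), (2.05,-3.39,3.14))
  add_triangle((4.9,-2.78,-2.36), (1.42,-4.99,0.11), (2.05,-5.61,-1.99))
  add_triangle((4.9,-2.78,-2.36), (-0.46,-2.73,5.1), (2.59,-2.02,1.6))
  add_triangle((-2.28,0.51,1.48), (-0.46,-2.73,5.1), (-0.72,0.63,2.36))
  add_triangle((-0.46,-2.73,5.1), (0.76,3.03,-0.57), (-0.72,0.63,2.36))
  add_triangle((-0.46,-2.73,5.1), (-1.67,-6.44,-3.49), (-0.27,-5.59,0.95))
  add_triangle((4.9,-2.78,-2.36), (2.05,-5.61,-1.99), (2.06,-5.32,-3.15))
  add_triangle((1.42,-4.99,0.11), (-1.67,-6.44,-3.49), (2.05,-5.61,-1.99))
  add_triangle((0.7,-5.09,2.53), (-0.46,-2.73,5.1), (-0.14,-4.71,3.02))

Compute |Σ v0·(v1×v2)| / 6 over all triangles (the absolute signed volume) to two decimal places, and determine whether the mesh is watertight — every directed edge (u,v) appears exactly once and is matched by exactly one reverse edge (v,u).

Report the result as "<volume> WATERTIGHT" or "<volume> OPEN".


Per-triangle v0·(v1×v2)/6:
  t1: +0.8928
  t2: +4.8814
  t3: +53.3250
  t4: +1.7524
  t5: +23.3147
  t6: +1.2937
  t7: +0.8853
  t8: +1.2762
  t9: +1.0565
  t10: +26.2805
  t11: +1.1943
  t12: +18.6316
  t13: +8.1149
  t14: +4.0187
  t15: +1.8202
  t16: +6.7094
  t17: +1.5402
  t18: +4.7943
  t19: +13.2914
  t20: +9.4106
  t21: +2.5568
  t22: +1.1527
  t23: +3.2269
  t24: +39.5147
  t25: +8.1347
  t26: +2.5711
  t27: +26.7049
  t28: +19.8733
  t29: +0.6500
  t30: +2.3364
  t31: +6.3095
  t32: -4.7617
  t33: +2.8930
  t34: +2.3149
  t35: +7.2712
  t36: +4.4373
  t37: +7.5272
  t38: +2.0202
Σ = +319.2172 → |volume| = 319.22

Directed edges: 114 total, each appears once with its reverse present → watertight.

319.22 WATERTIGHT


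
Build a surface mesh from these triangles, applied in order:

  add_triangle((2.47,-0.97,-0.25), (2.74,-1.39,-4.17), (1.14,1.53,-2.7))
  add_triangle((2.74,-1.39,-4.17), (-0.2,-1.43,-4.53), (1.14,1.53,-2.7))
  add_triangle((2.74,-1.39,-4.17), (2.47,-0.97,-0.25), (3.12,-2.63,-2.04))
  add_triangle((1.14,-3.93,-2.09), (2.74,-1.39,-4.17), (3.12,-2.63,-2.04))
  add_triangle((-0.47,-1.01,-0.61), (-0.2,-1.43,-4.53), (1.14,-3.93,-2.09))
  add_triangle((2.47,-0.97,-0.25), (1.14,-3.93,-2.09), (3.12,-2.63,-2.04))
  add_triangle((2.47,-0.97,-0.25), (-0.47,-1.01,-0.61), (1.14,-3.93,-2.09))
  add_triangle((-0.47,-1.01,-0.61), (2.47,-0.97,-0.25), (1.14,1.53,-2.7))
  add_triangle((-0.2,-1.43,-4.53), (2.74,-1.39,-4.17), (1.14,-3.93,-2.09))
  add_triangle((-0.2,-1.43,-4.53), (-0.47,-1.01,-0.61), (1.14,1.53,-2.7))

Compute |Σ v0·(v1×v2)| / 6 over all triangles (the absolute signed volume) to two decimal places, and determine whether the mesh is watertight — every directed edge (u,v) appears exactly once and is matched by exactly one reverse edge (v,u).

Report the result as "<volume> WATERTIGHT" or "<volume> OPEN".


23.75 WATERTIGHT

Per-triangle v0·(v1×v2)/6:
  t1: +3.5033
  t2: +5.3295
  t3: +2.0282
  t4: +4.3151
  t5: +1.8545
  t6: +1.3299
  t7: +0.0284
  t8: -1.8064
  t9: +7.1512
  t10: +0.0198
Σ = +23.7534 → |volume| = 23.75

Directed edges: 30 total, each appears once with its reverse present → watertight.


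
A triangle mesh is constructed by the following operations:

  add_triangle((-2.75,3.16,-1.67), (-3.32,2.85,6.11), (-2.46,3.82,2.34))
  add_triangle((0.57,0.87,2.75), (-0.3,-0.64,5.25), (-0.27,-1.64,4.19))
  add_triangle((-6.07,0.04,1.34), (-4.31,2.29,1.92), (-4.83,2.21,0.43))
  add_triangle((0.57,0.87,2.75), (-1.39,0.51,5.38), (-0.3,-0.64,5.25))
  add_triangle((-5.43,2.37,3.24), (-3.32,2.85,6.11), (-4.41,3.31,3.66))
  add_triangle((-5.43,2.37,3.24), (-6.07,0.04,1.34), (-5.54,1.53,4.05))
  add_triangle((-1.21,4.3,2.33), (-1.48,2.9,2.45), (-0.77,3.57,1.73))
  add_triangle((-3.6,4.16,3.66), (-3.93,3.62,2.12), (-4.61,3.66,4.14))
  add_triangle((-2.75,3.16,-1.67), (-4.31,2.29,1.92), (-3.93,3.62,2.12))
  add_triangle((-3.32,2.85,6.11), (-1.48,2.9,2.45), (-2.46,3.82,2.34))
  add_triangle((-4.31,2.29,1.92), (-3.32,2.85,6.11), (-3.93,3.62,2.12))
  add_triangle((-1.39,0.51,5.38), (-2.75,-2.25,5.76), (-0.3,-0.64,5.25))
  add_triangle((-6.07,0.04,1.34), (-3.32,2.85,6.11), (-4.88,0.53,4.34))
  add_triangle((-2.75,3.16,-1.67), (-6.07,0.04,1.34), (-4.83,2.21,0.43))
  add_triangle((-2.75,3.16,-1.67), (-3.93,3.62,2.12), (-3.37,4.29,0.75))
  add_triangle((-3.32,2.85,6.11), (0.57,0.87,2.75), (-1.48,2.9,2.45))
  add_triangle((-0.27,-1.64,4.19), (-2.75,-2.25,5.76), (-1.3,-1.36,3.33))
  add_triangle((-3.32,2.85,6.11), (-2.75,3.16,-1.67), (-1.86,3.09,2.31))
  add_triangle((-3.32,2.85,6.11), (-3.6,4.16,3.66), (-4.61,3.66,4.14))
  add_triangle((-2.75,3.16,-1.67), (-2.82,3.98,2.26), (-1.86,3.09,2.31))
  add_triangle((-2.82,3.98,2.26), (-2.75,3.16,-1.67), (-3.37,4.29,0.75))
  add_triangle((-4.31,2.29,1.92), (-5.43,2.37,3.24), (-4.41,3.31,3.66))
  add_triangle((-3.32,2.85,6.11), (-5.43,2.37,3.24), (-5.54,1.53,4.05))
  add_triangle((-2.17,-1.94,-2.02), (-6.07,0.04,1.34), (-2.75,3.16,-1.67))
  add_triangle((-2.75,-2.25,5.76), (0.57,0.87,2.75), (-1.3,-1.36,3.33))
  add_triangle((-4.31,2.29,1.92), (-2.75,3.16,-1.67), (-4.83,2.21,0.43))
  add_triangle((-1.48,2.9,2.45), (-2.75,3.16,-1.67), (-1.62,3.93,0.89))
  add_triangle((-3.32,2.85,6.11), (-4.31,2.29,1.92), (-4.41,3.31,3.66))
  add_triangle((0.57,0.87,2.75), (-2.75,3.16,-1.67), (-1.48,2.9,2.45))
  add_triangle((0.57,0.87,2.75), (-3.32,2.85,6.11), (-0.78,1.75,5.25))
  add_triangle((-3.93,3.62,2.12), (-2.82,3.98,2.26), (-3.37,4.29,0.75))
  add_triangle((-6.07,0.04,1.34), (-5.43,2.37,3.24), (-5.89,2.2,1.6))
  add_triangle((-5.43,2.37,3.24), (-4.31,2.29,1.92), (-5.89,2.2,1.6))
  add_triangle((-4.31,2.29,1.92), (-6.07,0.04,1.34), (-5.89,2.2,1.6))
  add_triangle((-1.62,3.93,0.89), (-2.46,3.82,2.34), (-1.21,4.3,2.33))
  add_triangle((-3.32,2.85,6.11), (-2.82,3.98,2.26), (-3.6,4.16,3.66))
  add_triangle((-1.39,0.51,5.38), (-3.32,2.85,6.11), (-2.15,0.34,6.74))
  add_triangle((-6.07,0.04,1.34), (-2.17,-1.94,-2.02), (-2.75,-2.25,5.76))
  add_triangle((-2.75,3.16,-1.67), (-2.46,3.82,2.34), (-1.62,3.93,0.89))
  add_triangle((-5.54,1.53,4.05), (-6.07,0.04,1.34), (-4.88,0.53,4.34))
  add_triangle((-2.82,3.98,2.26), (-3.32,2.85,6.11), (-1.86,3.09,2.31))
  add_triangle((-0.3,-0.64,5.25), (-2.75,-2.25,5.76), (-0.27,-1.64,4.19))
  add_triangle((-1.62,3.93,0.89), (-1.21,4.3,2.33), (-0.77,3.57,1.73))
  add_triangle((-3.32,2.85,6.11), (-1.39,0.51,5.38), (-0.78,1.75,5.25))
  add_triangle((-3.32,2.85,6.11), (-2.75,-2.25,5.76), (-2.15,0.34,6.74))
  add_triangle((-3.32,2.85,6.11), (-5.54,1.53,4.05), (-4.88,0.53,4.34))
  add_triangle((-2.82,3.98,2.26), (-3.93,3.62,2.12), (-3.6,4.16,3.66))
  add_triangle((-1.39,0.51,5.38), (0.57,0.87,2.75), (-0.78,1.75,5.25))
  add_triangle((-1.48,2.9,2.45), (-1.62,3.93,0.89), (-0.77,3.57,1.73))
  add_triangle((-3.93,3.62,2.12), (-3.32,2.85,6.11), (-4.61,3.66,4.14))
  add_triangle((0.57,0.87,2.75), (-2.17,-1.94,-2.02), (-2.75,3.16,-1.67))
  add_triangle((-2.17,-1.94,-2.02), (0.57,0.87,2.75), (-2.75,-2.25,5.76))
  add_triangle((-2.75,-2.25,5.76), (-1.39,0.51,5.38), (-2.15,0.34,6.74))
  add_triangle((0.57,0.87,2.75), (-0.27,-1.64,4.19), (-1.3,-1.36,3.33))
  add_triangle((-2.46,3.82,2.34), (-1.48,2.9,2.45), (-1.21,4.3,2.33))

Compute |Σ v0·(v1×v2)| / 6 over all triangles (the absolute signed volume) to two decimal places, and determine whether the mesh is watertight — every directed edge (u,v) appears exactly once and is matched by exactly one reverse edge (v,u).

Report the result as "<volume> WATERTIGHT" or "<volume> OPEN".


Per-triangle v0·(v1×v2)/6:
  t1: +5.3950
  t2: +0.6862
  t3: +3.5900
  t4: +1.8834
  t5: +3.8720
  t6: +3.5916
  t7: +0.0504
  t8: +1.5737
  t9: +3.6364
  t10: +1.7135
  t11: +4.8080
  t12: +3.9357
  t13: -6.6268
  t14: +2.9954
  t15: +2.0108
  t16: +3.6313
  t17: +0.0975
  t18: -5.0695
  t19: +3.0590
  t20: +0.5687
  t21: +0.1877
  t22: +1.1976
  t23: +4.2620
  t24: +12.4453
  t25: -0.6480
  t26: +2.8420
  t27: -2.1448
  t28: -1.8937
  t29: +1.0192
  t30: +0.5979
  t31: +1.5408
  t32: +3.7553
  t33: +0.9270
  t34: -1.4318
  t35: +1.3299
  t36: +0.8243
  t37: +1.2988
  t38: +15.9221
  t39: +2.7817
  t40: +3.5059
  t41: +1.4606
  t42: +2.3506
  t43: +0.2837
  t44: +3.1291
  t45: +6.5183
  t46: +4.1595
  t47: +1.1473
  t48: +1.1230
  t49: -0.9959
  t50: -1.4335
  t51: -4.3939
  t52: -0.9171
  t53: +0.6863
  t54: -1.4458
  t55: +0.7436
Σ = +96.1372 → |volume| = 96.14

Directed edges: 165 total; 3 unmatched, e.g. (-6.07,0.04,1.34)→(-3.32,2.85,6.11) → open.

96.14 OPEN


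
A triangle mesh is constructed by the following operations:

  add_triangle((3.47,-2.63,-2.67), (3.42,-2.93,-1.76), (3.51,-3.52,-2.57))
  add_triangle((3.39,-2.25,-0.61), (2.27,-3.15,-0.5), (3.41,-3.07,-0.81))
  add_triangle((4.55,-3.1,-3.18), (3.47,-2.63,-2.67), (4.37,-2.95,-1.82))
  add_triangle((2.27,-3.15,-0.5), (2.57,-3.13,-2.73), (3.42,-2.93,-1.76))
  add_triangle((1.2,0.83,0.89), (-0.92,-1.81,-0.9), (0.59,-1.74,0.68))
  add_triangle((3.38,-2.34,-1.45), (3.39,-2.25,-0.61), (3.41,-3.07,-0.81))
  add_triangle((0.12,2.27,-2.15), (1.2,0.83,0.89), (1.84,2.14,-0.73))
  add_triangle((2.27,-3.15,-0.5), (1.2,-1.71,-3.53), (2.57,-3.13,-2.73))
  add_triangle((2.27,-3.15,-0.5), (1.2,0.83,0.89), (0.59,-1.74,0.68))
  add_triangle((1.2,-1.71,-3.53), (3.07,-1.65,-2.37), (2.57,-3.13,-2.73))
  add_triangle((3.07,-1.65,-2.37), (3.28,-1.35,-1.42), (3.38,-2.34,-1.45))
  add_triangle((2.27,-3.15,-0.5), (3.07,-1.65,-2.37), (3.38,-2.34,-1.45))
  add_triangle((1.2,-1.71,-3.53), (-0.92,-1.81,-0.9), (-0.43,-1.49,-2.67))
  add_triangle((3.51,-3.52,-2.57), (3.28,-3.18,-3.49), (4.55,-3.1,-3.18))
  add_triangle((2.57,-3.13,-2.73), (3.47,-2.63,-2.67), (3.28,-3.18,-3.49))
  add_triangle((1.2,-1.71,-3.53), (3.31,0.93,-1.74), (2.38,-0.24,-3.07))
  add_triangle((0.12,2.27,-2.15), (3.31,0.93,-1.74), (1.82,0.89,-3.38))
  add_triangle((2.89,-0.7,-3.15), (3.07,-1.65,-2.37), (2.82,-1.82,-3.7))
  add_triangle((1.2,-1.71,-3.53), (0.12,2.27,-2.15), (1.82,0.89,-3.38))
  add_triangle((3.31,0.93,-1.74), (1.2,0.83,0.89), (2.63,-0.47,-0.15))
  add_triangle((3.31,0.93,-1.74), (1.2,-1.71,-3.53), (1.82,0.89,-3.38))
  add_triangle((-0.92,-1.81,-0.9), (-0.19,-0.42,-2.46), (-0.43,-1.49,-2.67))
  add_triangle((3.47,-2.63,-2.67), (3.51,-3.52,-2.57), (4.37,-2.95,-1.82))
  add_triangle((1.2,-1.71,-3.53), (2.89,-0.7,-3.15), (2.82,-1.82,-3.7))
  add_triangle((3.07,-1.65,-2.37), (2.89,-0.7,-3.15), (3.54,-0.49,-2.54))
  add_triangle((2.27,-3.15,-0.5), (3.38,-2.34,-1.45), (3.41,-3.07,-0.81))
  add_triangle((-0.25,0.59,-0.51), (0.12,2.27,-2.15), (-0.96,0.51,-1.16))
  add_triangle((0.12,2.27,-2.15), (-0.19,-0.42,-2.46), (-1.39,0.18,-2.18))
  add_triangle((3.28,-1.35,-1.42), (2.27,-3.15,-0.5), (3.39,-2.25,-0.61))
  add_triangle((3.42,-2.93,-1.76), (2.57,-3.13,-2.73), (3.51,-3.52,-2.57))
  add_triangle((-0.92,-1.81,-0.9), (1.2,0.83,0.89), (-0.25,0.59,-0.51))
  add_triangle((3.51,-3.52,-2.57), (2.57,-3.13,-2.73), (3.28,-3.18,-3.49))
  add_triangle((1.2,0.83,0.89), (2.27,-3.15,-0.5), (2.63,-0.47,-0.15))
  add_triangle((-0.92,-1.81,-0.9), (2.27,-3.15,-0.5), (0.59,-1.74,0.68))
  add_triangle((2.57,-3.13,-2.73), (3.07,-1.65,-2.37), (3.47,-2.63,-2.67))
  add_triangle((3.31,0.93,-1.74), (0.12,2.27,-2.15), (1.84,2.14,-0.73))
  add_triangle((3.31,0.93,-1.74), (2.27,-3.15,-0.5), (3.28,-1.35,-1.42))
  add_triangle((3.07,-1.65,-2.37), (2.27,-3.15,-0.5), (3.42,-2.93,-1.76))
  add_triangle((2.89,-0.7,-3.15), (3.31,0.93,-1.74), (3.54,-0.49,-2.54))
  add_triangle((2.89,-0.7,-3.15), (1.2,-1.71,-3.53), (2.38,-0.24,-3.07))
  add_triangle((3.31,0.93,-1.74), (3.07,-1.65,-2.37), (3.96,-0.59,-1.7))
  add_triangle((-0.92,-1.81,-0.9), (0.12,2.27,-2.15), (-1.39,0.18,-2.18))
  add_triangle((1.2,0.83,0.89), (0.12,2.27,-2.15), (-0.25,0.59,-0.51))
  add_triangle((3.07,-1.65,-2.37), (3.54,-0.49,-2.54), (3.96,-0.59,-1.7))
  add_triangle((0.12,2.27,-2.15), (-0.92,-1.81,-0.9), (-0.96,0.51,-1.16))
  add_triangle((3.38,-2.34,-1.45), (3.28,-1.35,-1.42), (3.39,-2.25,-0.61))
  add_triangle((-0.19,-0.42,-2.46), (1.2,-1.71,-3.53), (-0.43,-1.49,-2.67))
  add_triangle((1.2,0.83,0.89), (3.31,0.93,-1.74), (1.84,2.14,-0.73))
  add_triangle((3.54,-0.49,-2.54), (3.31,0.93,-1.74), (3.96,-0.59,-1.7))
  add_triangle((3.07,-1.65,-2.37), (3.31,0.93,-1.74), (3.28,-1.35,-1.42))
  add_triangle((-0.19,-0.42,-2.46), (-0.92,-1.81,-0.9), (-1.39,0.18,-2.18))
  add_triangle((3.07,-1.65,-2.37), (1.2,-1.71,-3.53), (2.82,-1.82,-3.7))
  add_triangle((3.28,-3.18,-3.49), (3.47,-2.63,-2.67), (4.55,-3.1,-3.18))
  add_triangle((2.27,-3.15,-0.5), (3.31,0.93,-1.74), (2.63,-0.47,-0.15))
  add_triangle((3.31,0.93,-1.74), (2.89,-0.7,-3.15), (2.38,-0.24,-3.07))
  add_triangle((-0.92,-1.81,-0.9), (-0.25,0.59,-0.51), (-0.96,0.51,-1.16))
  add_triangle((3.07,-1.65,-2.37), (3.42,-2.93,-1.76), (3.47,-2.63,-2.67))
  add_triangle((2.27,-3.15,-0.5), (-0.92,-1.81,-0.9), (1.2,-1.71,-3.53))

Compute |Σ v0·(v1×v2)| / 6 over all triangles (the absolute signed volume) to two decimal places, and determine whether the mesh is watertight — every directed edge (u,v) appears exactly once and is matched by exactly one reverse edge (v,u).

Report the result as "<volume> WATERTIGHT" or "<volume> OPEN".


40.02 OPEN

Per-triangle v0·(v1×v2)/6:
  t1: +0.4078
  t2: +0.1406
  t3: -0.2437
  t4: +1.3204
  t5: -0.1504
  t6: +0.3730
  t7: +0.5278
  t8: +0.5757
  t9: +1.1669
  t10: +1.9231
  t11: +0.5427
  t12: +0.8094
  t13: +0.9395
  t14: +0.9412
  t15: -0.3585
  t16: -0.6008
  t17: +2.5536
  t18: +0.8080
  t19: +2.2156
  t20: +1.3494
  t21: +3.3423
  t22: +0.2086
  t23: -0.7943
  t24: +0.7887
  t25: +0.7484
  t26: +0.3912
  t27: +0.0902
  t28: +1.3856
  t29: -0.8132
  t30: -0.0074
  t31: -0.1094
  t32: +0.4062
  t33: +0.9833
  t34: +1.3302
  t35: +0.2999
  t36: +2.1612
  t37: +0.2331
  t38: -0.1695
  t39: +0.7692
  t40: +0.6855
  t41: -1.2393
  t42: -0.7575
  t43: +0.1997
  t44: +0.8291
  t45: +0.7651
  t46: +0.4386
  t47: +0.7260
  t48: +1.2972
  t49: +0.9505
  t50: +1.3693
  t51: +1.0222
  t52: +0.4245
  t53: -0.0659
  t54: +2.1131
  t55: +0.6996
  t56: -0.0610
  t57: +0.3396
  t58: +3.7949
Σ = +40.0168 → |volume| = 40.02

Directed edges: 174 total; 6 unmatched, e.g. (4.37,-2.95,-1.82)→(4.55,-3.1,-3.18) → open.


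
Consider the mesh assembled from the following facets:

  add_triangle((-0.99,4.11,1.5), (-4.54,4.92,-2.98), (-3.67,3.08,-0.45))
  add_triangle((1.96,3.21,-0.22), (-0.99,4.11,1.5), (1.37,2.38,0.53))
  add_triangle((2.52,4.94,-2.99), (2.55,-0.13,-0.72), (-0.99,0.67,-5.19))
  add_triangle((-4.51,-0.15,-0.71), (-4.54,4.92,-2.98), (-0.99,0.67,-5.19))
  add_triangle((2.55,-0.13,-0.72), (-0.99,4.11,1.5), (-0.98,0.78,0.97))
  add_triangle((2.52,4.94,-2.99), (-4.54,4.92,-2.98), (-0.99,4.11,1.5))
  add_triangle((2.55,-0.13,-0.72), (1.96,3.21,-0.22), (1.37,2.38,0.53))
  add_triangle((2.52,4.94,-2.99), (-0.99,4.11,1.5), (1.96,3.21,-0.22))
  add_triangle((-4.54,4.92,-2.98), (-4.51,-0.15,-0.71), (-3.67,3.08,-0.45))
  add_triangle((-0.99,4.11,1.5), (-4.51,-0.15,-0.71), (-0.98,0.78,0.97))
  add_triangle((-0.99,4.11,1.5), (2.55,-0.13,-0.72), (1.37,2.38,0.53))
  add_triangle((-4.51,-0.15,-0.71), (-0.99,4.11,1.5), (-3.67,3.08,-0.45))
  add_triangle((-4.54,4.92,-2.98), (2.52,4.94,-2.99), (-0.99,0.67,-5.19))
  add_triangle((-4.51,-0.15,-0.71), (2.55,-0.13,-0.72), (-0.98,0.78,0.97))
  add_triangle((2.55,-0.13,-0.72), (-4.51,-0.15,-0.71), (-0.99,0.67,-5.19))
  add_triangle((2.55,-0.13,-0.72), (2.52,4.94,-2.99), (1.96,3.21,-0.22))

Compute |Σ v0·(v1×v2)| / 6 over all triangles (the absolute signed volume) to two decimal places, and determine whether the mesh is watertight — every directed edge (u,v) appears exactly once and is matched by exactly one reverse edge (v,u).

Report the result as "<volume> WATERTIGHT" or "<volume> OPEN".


111.00 WATERTIGHT

Per-triangle v0·(v1×v2)/6:
  t1: +5.9613
  t2: +1.2184
  t3: +11.1820
  t4: +17.9918
  t5: +0.8175
  t6: +23.1509
  t7: +0.9426
  t8: +5.4372
  t9: +5.9392
  t10: +2.4897
  t11: -0.3111
  t12: +3.5876
  t13: +27.7684
  t14: -0.5034
  t15: +1.4054
  t16: +3.9234
Σ = +111.0007 → |volume| = 111.00

Directed edges: 48 total, each appears once with its reverse present → watertight.


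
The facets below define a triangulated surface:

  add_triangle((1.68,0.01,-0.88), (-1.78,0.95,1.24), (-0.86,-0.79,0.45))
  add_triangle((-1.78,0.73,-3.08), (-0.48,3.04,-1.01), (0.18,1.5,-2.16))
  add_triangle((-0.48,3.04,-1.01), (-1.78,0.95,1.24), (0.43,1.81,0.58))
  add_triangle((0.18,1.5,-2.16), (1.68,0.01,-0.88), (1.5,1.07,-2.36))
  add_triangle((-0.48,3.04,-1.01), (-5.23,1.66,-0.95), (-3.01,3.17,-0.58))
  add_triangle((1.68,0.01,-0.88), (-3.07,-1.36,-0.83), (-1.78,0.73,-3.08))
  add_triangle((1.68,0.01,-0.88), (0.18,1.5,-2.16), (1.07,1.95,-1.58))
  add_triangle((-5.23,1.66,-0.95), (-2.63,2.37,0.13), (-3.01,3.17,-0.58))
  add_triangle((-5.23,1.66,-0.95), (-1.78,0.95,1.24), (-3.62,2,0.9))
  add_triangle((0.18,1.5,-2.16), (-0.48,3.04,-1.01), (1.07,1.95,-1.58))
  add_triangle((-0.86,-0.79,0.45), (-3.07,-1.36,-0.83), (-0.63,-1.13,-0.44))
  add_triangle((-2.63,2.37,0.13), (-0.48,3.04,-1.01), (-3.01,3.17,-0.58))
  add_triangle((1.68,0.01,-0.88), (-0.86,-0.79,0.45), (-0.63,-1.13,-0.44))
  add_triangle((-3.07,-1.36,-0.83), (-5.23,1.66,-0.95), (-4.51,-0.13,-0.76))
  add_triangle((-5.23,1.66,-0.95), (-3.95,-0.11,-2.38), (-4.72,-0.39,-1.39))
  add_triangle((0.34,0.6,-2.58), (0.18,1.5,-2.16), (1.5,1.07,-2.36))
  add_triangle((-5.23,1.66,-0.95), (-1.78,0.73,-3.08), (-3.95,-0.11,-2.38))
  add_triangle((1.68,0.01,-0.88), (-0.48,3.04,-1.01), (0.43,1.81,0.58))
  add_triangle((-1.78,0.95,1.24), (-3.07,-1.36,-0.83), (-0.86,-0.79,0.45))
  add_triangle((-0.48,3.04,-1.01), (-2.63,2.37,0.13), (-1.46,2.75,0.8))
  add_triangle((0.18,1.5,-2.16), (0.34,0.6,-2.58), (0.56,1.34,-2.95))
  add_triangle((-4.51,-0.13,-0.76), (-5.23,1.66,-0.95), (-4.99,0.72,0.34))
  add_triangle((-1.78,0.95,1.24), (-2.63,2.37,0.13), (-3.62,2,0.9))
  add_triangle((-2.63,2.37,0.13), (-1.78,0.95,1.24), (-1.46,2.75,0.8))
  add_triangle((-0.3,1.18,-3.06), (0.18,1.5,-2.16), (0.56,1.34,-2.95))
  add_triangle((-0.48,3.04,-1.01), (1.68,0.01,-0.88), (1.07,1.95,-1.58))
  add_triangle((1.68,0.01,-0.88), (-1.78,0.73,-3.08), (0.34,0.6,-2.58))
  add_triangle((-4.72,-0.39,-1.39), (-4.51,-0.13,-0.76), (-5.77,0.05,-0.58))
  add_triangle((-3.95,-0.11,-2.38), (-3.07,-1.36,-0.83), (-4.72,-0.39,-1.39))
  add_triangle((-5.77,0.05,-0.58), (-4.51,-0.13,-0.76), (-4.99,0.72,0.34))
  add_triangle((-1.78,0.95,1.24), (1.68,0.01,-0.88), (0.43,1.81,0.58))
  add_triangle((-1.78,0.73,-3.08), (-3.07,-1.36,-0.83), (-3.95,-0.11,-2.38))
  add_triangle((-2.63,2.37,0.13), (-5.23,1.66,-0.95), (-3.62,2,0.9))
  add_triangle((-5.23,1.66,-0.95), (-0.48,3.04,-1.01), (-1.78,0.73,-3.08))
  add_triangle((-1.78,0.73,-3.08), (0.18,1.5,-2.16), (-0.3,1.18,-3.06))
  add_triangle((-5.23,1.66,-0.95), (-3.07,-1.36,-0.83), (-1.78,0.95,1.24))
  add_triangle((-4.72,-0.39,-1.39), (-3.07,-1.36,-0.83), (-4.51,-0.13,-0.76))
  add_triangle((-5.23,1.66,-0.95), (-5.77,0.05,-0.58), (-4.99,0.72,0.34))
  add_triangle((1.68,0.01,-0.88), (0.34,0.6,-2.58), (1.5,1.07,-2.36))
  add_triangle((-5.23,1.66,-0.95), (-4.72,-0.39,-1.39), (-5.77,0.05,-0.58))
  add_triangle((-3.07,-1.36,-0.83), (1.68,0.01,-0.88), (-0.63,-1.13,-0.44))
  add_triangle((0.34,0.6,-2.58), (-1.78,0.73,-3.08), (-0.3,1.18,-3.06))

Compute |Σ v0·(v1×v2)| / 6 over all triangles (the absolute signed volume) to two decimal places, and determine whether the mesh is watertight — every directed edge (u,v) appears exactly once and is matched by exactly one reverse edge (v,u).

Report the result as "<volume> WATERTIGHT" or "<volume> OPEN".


Per-triangle v0·(v1×v2)/6:
  t1: +0.0675
  t2: +2.0008
  t3: +1.5398
  t4: +0.0470
  t5: +1.6977
  t6: +2.0130
  t7: +0.6963
  t8: +1.2177
  t9: +0.6369
  t10: +0.9632
  t11: +0.3536
  t12: +0.6256
  t13: +0.1691
  t14: -0.4912
  t15: +2.1030
  t16: +0.5335
  t17: +3.5161
  t18: +1.3245
  t19: +0.9674
  t20: +1.4818
  t21: -0.1029
  t22: -1.6519
  t23: +0.4306
  t24: +0.9329
  t25: +0.2485
  t26: +0.1821
  t27: +0.1737
  t28: +0.0218
  t29: +1.0464
  t30: -0.0627
  t31: -0.0609
  t32: +1.1610
  t33: +1.6335
  t34: +6.8060
  t35: +0.4114
  t36: +3.0897
  t37: +0.5086
  t38: +1.5829
  t39: +0.4500
  t40: +1.5975
  t41: +0.4796
  t42: +0.4361
Σ = +40.7771 → |volume| = 40.78

Directed edges: 126 total; 6 unmatched, e.g. (-0.48,3.04,-1.01)→(-1.78,0.95,1.24) → open.

40.78 OPEN


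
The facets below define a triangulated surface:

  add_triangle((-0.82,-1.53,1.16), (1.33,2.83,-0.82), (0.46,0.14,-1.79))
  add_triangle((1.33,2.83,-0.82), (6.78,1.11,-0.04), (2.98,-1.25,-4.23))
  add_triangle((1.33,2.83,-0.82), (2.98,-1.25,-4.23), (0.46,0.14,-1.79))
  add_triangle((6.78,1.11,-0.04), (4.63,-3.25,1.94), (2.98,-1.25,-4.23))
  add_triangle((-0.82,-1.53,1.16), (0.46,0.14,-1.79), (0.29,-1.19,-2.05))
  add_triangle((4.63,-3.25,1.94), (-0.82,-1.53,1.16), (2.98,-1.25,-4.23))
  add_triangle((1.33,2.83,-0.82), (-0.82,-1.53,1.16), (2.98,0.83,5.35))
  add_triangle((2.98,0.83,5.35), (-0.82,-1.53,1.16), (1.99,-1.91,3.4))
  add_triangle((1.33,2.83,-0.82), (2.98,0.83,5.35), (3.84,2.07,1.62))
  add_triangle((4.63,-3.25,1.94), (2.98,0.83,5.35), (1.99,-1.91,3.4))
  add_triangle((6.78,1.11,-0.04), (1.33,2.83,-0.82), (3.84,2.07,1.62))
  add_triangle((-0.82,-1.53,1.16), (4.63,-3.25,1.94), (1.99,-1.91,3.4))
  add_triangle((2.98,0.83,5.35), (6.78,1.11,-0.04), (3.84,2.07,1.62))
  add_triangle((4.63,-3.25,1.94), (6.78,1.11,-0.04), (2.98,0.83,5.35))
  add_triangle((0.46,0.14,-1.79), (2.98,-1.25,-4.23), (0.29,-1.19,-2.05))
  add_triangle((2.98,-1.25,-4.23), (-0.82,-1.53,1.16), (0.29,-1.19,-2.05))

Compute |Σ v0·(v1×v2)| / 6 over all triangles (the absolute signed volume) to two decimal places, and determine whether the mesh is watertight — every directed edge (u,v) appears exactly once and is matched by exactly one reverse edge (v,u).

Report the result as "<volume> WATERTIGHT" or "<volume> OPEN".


Per-triangle v0·(v1×v2)/6:
  t1: -0.0500
  t2: +14.0293
  t3: +2.0898
  t4: +22.9417
  t5: +0.1086
  t6: +7.9251
  t7: +1.1417
  t8: +3.3331
  t9: +4.8486
  t10: +7.4098
  t11: +6.1716
  t12: +3.5742
  t13: +8.1071
  t14: +25.0706
  t15: +0.8743
  t16: +1.5228
Σ = +109.0984 → |volume| = 109.10

Directed edges: 48 total, each appears once with its reverse present → watertight.

109.10 WATERTIGHT


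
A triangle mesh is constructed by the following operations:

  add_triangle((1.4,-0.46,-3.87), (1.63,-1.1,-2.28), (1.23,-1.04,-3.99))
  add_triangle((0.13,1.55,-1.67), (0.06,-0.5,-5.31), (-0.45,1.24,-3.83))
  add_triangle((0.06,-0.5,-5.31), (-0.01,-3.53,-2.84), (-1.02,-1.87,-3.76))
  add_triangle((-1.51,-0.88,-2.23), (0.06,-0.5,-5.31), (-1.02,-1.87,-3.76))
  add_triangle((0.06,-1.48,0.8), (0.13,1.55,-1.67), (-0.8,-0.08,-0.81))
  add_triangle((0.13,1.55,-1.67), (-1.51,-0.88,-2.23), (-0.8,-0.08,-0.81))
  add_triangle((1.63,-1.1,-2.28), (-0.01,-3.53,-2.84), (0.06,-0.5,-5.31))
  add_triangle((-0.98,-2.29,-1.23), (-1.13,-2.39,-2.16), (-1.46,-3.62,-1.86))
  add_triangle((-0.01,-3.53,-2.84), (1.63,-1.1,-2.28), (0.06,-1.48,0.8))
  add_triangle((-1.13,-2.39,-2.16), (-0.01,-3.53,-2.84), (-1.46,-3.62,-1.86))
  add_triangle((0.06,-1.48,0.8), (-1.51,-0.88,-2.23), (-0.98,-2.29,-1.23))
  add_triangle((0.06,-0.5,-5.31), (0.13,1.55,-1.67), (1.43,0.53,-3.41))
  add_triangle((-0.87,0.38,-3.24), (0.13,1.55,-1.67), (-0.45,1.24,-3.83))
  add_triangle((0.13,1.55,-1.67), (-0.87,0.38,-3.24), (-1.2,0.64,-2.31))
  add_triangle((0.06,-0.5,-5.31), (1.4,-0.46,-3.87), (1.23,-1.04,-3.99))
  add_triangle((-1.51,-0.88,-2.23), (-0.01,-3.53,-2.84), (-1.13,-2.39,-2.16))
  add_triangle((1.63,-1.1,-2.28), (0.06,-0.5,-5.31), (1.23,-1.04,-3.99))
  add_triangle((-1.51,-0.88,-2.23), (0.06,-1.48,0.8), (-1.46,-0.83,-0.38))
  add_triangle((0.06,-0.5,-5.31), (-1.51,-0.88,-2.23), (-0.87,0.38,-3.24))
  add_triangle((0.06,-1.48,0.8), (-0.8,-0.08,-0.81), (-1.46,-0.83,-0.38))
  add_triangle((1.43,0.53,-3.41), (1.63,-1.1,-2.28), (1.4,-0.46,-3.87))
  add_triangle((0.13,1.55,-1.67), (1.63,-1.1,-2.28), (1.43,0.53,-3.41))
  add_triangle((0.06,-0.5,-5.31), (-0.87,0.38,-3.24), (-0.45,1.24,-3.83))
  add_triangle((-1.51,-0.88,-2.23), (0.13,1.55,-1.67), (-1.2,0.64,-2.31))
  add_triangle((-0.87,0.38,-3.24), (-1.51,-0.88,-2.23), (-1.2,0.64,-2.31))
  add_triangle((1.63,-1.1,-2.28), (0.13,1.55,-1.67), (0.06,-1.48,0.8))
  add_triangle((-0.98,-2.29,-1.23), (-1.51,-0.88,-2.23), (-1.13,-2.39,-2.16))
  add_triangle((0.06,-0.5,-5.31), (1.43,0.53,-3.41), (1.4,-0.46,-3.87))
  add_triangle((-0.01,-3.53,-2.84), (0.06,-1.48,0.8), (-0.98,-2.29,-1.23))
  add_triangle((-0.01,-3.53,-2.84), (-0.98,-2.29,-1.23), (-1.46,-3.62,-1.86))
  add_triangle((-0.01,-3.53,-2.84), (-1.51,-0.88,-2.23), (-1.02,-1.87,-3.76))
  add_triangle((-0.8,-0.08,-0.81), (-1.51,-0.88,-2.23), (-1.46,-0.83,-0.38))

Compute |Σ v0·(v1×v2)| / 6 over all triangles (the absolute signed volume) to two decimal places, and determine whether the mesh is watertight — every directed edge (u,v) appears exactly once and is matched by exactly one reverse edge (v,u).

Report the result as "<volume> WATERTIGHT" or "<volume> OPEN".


25.17 WATERTIGHT

Per-triangle v0·(v1×v2)/6:
  t1: +0.4079
  t2: +0.9027
  t3: +3.0113
  t4: +1.4296
  t5: -0.2055
  t6: +0.3188
  t7: +4.6650
  t8: +0.0264
  t9: +1.9654
  t10: +0.8978
  t11: +0.2249
  t12: +2.0187
  t13: +0.1760
  t14: +0.5392
  t15: +0.6971
  t16: +0.7954
  t17: -0.0148
  t18: +0.6809
  t19: +1.4684
  t20: -0.1502
  t21: +0.5908
  t22: +0.0228
  t23: +0.9852
  t24: -0.4281
  t25: +0.5390
  t26: -0.1887
  t27: +0.3072
  t28: +1.1393
  t29: +1.1633
  t30: -0.0804
  t31: +1.0918
  t32: +0.1707
Σ = +25.1680 → |volume| = 25.17

Directed edges: 96 total, each appears once with its reverse present → watertight.
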